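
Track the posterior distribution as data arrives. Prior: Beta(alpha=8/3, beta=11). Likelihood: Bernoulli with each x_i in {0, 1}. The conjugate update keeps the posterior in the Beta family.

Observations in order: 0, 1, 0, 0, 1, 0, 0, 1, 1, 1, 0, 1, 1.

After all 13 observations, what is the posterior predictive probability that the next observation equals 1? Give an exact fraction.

29/80

obs 1: x=0 → posterior Beta(8/3, 12)
obs 2: x=1 → posterior Beta(11/3, 12)
obs 3: x=0 → posterior Beta(11/3, 13)
obs 4: x=0 → posterior Beta(11/3, 14)
obs 5: x=1 → posterior Beta(14/3, 14)
obs 6: x=0 → posterior Beta(14/3, 15)
obs 7: x=0 → posterior Beta(14/3, 16)
obs 8: x=1 → posterior Beta(17/3, 16)
obs 9: x=1 → posterior Beta(20/3, 16)
obs 10: x=1 → posterior Beta(23/3, 16)
obs 11: x=0 → posterior Beta(23/3, 17)
obs 12: x=1 → posterior Beta(26/3, 17)
obs 13: x=1 → posterior Beta(29/3, 17)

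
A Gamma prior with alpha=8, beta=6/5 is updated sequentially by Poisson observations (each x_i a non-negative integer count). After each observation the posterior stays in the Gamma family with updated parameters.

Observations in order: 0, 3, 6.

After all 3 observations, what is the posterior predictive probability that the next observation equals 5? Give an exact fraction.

1910385899476304213644014403125/13471428653161560586981973426176

obs 1: x=0 → posterior Gamma(8, 11/5)
obs 2: x=3 → posterior Gamma(11, 16/5)
obs 3: x=6 → posterior Gamma(17, 21/5)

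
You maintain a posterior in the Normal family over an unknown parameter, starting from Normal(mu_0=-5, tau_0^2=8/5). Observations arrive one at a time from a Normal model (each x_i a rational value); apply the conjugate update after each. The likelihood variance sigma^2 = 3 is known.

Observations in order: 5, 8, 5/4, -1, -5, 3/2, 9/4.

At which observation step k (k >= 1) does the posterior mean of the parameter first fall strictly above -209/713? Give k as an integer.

k = 2

obs 1: x=5 → posterior Normal(-35/23, 24/23)
obs 2: x=8 → posterior Normal(29/31, 24/31)
obs 3: x=5/4 → posterior Normal(1, 8/13)
obs 4: x=-1 → posterior Normal(31/47, 24/47)
obs 5: x=-5 → posterior Normal(-9/55, 24/55)
obs 6: x=3/2 → posterior Normal(1/21, 8/21)
obs 7: x=9/4 → posterior Normal(21/71, 24/71)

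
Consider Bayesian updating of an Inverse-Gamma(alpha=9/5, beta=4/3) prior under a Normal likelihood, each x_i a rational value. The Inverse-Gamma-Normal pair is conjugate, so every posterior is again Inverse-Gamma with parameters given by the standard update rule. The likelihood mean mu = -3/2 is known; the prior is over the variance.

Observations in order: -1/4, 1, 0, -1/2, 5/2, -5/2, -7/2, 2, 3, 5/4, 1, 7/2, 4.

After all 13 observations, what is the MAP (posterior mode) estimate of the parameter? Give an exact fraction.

obs 1: x=-1/4 → posterior Inverse-Gamma(23/10, 203/96)
obs 2: x=1 → posterior Inverse-Gamma(14/5, 503/96)
obs 3: x=0 → posterior Inverse-Gamma(33/10, 611/96)
obs 4: x=-1/2 → posterior Inverse-Gamma(19/5, 659/96)
obs 5: x=5/2 → posterior Inverse-Gamma(43/10, 1427/96)
obs 6: x=-5/2 → posterior Inverse-Gamma(24/5, 1475/96)
obs 7: x=-7/2 → posterior Inverse-Gamma(53/10, 1667/96)
obs 8: x=2 → posterior Inverse-Gamma(29/5, 2255/96)
obs 9: x=3 → posterior Inverse-Gamma(63/10, 3227/96)
obs 10: x=5/4 → posterior Inverse-Gamma(34/5, 1795/48)
obs 11: x=1 → posterior Inverse-Gamma(73/10, 1945/48)
obs 12: x=7/2 → posterior Inverse-Gamma(39/5, 2545/48)
obs 13: x=4 → posterior Inverse-Gamma(83/10, 3271/48)

16355/2232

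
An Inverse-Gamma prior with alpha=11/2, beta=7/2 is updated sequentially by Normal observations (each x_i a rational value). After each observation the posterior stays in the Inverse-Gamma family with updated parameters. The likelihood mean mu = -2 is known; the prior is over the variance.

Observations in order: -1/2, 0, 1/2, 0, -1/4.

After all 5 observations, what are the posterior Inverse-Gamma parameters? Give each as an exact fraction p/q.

alpha=8, beta=425/32

obs 1: x=-1/2 → posterior Inverse-Gamma(6, 37/8)
obs 2: x=0 → posterior Inverse-Gamma(13/2, 53/8)
obs 3: x=1/2 → posterior Inverse-Gamma(7, 39/4)
obs 4: x=0 → posterior Inverse-Gamma(15/2, 47/4)
obs 5: x=-1/4 → posterior Inverse-Gamma(8, 425/32)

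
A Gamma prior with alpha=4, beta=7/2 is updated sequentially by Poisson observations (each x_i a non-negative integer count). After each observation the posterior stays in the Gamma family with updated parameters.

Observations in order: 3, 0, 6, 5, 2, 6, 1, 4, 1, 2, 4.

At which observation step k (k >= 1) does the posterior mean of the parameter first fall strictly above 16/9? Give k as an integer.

obs 1: x=3 → posterior Gamma(7, 9/2)
obs 2: x=0 → posterior Gamma(7, 11/2)
obs 3: x=6 → posterior Gamma(13, 13/2)
obs 4: x=5 → posterior Gamma(18, 15/2)
obs 5: x=2 → posterior Gamma(20, 17/2)
obs 6: x=6 → posterior Gamma(26, 19/2)
obs 7: x=1 → posterior Gamma(27, 21/2)
obs 8: x=4 → posterior Gamma(31, 23/2)
obs 9: x=1 → posterior Gamma(32, 25/2)
obs 10: x=2 → posterior Gamma(34, 27/2)
obs 11: x=4 → posterior Gamma(38, 29/2)

k = 3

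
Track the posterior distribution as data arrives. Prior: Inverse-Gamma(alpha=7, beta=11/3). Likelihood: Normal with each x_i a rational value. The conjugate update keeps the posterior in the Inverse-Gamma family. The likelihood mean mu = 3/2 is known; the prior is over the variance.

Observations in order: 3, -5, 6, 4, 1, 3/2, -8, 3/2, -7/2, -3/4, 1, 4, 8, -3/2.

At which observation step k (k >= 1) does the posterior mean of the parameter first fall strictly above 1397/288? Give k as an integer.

obs 1: x=3 → posterior Inverse-Gamma(15/2, 115/24)
obs 2: x=-5 → posterior Inverse-Gamma(8, 311/12)
obs 3: x=6 → posterior Inverse-Gamma(17/2, 865/24)
obs 4: x=4 → posterior Inverse-Gamma(9, 235/6)
obs 5: x=1 → posterior Inverse-Gamma(19/2, 943/24)
obs 6: x=3/2 → posterior Inverse-Gamma(10, 943/24)
obs 7: x=-8 → posterior Inverse-Gamma(21/2, 1013/12)
obs 8: x=3/2 → posterior Inverse-Gamma(11, 1013/12)
obs 9: x=-7/2 → posterior Inverse-Gamma(23/2, 1163/12)
obs 10: x=-3/4 → posterior Inverse-Gamma(12, 9547/96)
obs 11: x=1 → posterior Inverse-Gamma(25/2, 9559/96)
obs 12: x=4 → posterior Inverse-Gamma(13, 9859/96)
obs 13: x=8 → posterior Inverse-Gamma(27/2, 11887/96)
obs 14: x=-3/2 → posterior Inverse-Gamma(14, 12319/96)

k = 4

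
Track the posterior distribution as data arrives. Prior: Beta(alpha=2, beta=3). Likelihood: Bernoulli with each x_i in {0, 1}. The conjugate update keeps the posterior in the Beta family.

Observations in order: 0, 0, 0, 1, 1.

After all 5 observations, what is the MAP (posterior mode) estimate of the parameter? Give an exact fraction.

3/8

obs 1: x=0 → posterior Beta(2, 4)
obs 2: x=0 → posterior Beta(2, 5)
obs 3: x=0 → posterior Beta(2, 6)
obs 4: x=1 → posterior Beta(3, 6)
obs 5: x=1 → posterior Beta(4, 6)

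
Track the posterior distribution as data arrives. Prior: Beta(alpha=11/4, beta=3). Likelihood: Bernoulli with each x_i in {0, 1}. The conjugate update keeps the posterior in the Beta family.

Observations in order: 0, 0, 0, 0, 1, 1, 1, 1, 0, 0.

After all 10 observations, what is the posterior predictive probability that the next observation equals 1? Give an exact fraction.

obs 1: x=0 → posterior Beta(11/4, 4)
obs 2: x=0 → posterior Beta(11/4, 5)
obs 3: x=0 → posterior Beta(11/4, 6)
obs 4: x=0 → posterior Beta(11/4, 7)
obs 5: x=1 → posterior Beta(15/4, 7)
obs 6: x=1 → posterior Beta(19/4, 7)
obs 7: x=1 → posterior Beta(23/4, 7)
obs 8: x=1 → posterior Beta(27/4, 7)
obs 9: x=0 → posterior Beta(27/4, 8)
obs 10: x=0 → posterior Beta(27/4, 9)

3/7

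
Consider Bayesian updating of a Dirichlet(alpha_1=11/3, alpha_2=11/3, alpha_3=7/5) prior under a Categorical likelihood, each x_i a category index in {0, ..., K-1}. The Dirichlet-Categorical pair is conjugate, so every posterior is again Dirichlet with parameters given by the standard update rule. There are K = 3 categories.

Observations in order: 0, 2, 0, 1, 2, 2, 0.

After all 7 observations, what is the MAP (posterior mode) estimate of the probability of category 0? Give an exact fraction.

85/191

obs 1: x=0 → posterior Dirichlet(14/3, 11/3, 7/5)
obs 2: x=2 → posterior Dirichlet(14/3, 11/3, 12/5)
obs 3: x=0 → posterior Dirichlet(17/3, 11/3, 12/5)
obs 4: x=1 → posterior Dirichlet(17/3, 14/3, 12/5)
obs 5: x=2 → posterior Dirichlet(17/3, 14/3, 17/5)
obs 6: x=2 → posterior Dirichlet(17/3, 14/3, 22/5)
obs 7: x=0 → posterior Dirichlet(20/3, 14/3, 22/5)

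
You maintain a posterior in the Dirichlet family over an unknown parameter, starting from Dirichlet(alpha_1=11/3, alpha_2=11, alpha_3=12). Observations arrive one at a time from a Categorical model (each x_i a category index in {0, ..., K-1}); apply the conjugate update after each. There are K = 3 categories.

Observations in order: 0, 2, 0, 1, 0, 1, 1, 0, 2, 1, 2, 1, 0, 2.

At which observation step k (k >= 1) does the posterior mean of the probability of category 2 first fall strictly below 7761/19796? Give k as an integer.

obs 1: x=0 → posterior Dirichlet(14/3, 11, 12)
obs 2: x=2 → posterior Dirichlet(14/3, 11, 13)
obs 3: x=0 → posterior Dirichlet(17/3, 11, 13)
obs 4: x=1 → posterior Dirichlet(17/3, 12, 13)
obs 5: x=0 → posterior Dirichlet(20/3, 12, 13)
obs 6: x=1 → posterior Dirichlet(20/3, 13, 13)
obs 7: x=1 → posterior Dirichlet(20/3, 14, 13)
obs 8: x=0 → posterior Dirichlet(23/3, 14, 13)
obs 9: x=2 → posterior Dirichlet(23/3, 14, 14)
obs 10: x=1 → posterior Dirichlet(23/3, 15, 14)
obs 11: x=2 → posterior Dirichlet(23/3, 15, 15)
obs 12: x=1 → posterior Dirichlet(23/3, 16, 15)
obs 13: x=0 → posterior Dirichlet(26/3, 16, 15)
obs 14: x=2 → posterior Dirichlet(26/3, 16, 16)

k = 7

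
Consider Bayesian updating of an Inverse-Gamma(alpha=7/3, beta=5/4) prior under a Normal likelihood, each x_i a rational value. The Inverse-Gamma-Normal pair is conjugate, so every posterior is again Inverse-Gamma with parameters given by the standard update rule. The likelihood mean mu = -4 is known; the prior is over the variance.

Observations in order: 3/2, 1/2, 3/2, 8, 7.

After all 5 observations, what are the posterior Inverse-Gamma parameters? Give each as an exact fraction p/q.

alpha=29/6, beta=1393/8

obs 1: x=3/2 → posterior Inverse-Gamma(17/6, 131/8)
obs 2: x=1/2 → posterior Inverse-Gamma(10/3, 53/2)
obs 3: x=3/2 → posterior Inverse-Gamma(23/6, 333/8)
obs 4: x=8 → posterior Inverse-Gamma(13/3, 909/8)
obs 5: x=7 → posterior Inverse-Gamma(29/6, 1393/8)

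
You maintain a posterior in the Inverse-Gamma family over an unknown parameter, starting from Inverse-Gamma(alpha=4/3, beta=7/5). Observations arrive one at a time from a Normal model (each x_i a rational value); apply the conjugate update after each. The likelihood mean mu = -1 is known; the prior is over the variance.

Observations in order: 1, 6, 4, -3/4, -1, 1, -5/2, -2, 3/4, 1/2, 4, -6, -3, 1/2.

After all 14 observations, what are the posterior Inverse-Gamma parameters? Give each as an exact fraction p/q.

obs 1: x=1 → posterior Inverse-Gamma(11/6, 17/5)
obs 2: x=6 → posterior Inverse-Gamma(7/3, 279/10)
obs 3: x=4 → posterior Inverse-Gamma(17/6, 202/5)
obs 4: x=-3/4 → posterior Inverse-Gamma(10/3, 6469/160)
obs 5: x=-1 → posterior Inverse-Gamma(23/6, 6469/160)
obs 6: x=1 → posterior Inverse-Gamma(13/3, 6789/160)
obs 7: x=-5/2 → posterior Inverse-Gamma(29/6, 6969/160)
obs 8: x=-2 → posterior Inverse-Gamma(16/3, 7049/160)
obs 9: x=3/4 → posterior Inverse-Gamma(35/6, 3647/80)
obs 10: x=1/2 → posterior Inverse-Gamma(19/3, 3737/80)
obs 11: x=4 → posterior Inverse-Gamma(41/6, 4737/80)
obs 12: x=-6 → posterior Inverse-Gamma(22/3, 5737/80)
obs 13: x=-3 → posterior Inverse-Gamma(47/6, 5897/80)
obs 14: x=1/2 → posterior Inverse-Gamma(25/3, 5987/80)

alpha=25/3, beta=5987/80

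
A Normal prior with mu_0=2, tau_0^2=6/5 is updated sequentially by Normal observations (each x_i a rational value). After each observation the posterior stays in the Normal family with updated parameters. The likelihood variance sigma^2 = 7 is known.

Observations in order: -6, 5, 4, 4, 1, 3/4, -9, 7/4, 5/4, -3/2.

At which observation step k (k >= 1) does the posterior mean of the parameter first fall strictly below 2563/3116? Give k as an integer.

k = 10

obs 1: x=-6 → posterior Normal(34/41, 42/41)
obs 2: x=5 → posterior Normal(64/47, 42/47)
obs 3: x=4 → posterior Normal(88/53, 42/53)
obs 4: x=4 → posterior Normal(112/59, 42/59)
obs 5: x=1 → posterior Normal(118/65, 42/65)
obs 6: x=3/4 → posterior Normal(245/142, 42/71)
obs 7: x=-9 → posterior Normal(137/154, 6/11)
obs 8: x=7/4 → posterior Normal(79/83, 42/83)
obs 9: x=5/4 → posterior Normal(173/178, 42/89)
obs 10: x=-3/2 → posterior Normal(31/38, 42/95)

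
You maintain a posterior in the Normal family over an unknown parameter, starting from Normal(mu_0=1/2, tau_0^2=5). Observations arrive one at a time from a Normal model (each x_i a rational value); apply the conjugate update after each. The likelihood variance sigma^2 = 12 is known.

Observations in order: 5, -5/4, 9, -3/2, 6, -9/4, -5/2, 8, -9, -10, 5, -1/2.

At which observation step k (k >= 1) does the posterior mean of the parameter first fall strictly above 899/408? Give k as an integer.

k = 3

obs 1: x=5 → posterior Normal(31/17, 60/17)
obs 2: x=-5/4 → posterior Normal(9/8, 30/11)
obs 3: x=9 → posterior Normal(31/12, 20/9)
obs 4: x=-3/2 → posterior Normal(249/128, 15/8)
obs 5: x=6 → posterior Normal(369/148, 60/37)
obs 6: x=-9/4 → posterior Normal(27/14, 10/7)
obs 7: x=-5/2 → posterior Normal(137/94, 60/47)
obs 8: x=8 → posterior Normal(217/104, 15/13)
obs 9: x=-9 → posterior Normal(127/114, 20/19)
obs 10: x=-10 → posterior Normal(27/124, 30/31)
obs 11: x=5 → posterior Normal(77/134, 60/67)
obs 12: x=-1/2 → posterior Normal(1/2, 5/6)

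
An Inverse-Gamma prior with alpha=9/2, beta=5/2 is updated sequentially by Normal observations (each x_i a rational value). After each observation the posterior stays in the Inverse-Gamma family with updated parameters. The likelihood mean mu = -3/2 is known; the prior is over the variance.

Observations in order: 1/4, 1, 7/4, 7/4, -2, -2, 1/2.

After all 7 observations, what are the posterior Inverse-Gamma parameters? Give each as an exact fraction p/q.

obs 1: x=1/4 → posterior Inverse-Gamma(5, 129/32)
obs 2: x=1 → posterior Inverse-Gamma(11/2, 229/32)
obs 3: x=7/4 → posterior Inverse-Gamma(6, 199/16)
obs 4: x=7/4 → posterior Inverse-Gamma(13/2, 567/32)
obs 5: x=-2 → posterior Inverse-Gamma(7, 571/32)
obs 6: x=-2 → posterior Inverse-Gamma(15/2, 575/32)
obs 7: x=1/2 → posterior Inverse-Gamma(8, 639/32)

alpha=8, beta=639/32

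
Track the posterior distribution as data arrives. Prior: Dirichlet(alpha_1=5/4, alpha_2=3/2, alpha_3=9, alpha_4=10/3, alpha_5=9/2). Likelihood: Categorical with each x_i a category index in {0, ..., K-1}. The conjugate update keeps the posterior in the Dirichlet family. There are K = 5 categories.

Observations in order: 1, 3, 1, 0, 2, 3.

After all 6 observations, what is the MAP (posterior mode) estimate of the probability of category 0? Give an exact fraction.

15/247

obs 1: x=1 → posterior Dirichlet(5/4, 5/2, 9, 10/3, 9/2)
obs 2: x=3 → posterior Dirichlet(5/4, 5/2, 9, 13/3, 9/2)
obs 3: x=1 → posterior Dirichlet(5/4, 7/2, 9, 13/3, 9/2)
obs 4: x=0 → posterior Dirichlet(9/4, 7/2, 9, 13/3, 9/2)
obs 5: x=2 → posterior Dirichlet(9/4, 7/2, 10, 13/3, 9/2)
obs 6: x=3 → posterior Dirichlet(9/4, 7/2, 10, 16/3, 9/2)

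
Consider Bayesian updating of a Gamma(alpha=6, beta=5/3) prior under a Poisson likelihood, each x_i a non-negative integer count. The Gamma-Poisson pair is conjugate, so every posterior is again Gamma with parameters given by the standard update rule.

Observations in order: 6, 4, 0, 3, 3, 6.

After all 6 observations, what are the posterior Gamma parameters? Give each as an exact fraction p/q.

obs 1: x=6 → posterior Gamma(12, 8/3)
obs 2: x=4 → posterior Gamma(16, 11/3)
obs 3: x=0 → posterior Gamma(16, 14/3)
obs 4: x=3 → posterior Gamma(19, 17/3)
obs 5: x=3 → posterior Gamma(22, 20/3)
obs 6: x=6 → posterior Gamma(28, 23/3)

alpha=28, beta=23/3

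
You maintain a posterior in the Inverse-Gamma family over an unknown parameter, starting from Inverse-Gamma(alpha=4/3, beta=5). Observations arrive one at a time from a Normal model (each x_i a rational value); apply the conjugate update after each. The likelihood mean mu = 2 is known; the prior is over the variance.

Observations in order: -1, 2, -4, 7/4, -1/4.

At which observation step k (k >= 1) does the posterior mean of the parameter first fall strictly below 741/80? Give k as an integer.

obs 1: x=-1 → posterior Inverse-Gamma(11/6, 19/2)
obs 2: x=2 → posterior Inverse-Gamma(7/3, 19/2)
obs 3: x=-4 → posterior Inverse-Gamma(17/6, 55/2)
obs 4: x=7/4 → posterior Inverse-Gamma(10/3, 881/32)
obs 5: x=-1/4 → posterior Inverse-Gamma(23/6, 481/16)

k = 2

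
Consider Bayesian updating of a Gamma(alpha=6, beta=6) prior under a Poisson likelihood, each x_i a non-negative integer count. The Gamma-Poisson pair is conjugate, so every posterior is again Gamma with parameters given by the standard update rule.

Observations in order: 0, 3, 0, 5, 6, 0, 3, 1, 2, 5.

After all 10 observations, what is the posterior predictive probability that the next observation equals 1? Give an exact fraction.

659297085909318272960288301899050909696/2367911594760467245844106297320951247361

obs 1: x=0 → posterior Gamma(6, 7)
obs 2: x=3 → posterior Gamma(9, 8)
obs 3: x=0 → posterior Gamma(9, 9)
obs 4: x=5 → posterior Gamma(14, 10)
obs 5: x=6 → posterior Gamma(20, 11)
obs 6: x=0 → posterior Gamma(20, 12)
obs 7: x=3 → posterior Gamma(23, 13)
obs 8: x=1 → posterior Gamma(24, 14)
obs 9: x=2 → posterior Gamma(26, 15)
obs 10: x=5 → posterior Gamma(31, 16)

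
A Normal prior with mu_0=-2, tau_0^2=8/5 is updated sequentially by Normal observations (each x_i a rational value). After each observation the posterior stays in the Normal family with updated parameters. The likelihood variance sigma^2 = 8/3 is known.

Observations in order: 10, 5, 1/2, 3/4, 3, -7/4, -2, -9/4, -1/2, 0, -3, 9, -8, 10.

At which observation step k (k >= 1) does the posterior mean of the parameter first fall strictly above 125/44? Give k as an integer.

obs 1: x=10 → posterior Normal(5/2, 1)
obs 2: x=5 → posterior Normal(35/11, 8/11)
obs 3: x=1/2 → posterior Normal(73/28, 4/7)
obs 4: x=3/4 → posterior Normal(155/68, 8/17)
obs 5: x=3 → posterior Normal(191/80, 2/5)
obs 6: x=-7/4 → posterior Normal(85/46, 8/23)
obs 7: x=-2 → posterior Normal(73/52, 4/13)
obs 8: x=-9/4 → posterior Normal(119/116, 8/29)
obs 9: x=-1/2 → posterior Normal(113/128, 1/4)
obs 10: x=0 → posterior Normal(113/140, 8/35)
obs 11: x=-3 → posterior Normal(77/152, 4/19)
obs 12: x=9 → posterior Normal(185/164, 8/41)
obs 13: x=-8 → posterior Normal(89/176, 2/11)
obs 14: x=10 → posterior Normal(209/188, 8/47)

k = 2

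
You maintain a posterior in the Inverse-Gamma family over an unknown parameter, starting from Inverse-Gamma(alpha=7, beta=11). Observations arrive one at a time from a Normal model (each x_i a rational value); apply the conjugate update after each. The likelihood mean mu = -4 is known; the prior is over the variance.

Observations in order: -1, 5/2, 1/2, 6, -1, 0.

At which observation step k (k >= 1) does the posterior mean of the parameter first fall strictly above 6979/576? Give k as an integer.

k = 6

obs 1: x=-1 → posterior Inverse-Gamma(15/2, 31/2)
obs 2: x=5/2 → posterior Inverse-Gamma(8, 293/8)
obs 3: x=1/2 → posterior Inverse-Gamma(17/2, 187/4)
obs 4: x=6 → posterior Inverse-Gamma(9, 387/4)
obs 5: x=-1 → posterior Inverse-Gamma(19/2, 405/4)
obs 6: x=0 → posterior Inverse-Gamma(10, 437/4)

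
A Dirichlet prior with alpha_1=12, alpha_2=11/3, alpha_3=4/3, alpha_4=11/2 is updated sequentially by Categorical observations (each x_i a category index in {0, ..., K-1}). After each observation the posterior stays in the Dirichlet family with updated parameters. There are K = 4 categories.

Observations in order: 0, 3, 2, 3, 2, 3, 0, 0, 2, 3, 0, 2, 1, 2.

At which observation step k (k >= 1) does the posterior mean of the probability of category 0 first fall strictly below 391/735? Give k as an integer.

obs 1: x=0 → posterior Dirichlet(13, 11/3, 4/3, 11/2)
obs 2: x=3 → posterior Dirichlet(13, 11/3, 4/3, 13/2)
obs 3: x=2 → posterior Dirichlet(13, 11/3, 7/3, 13/2)
obs 4: x=3 → posterior Dirichlet(13, 11/3, 7/3, 15/2)
obs 5: x=2 → posterior Dirichlet(13, 11/3, 10/3, 15/2)
obs 6: x=3 → posterior Dirichlet(13, 11/3, 10/3, 17/2)
obs 7: x=0 → posterior Dirichlet(14, 11/3, 10/3, 17/2)
obs 8: x=0 → posterior Dirichlet(15, 11/3, 10/3, 17/2)
obs 9: x=2 → posterior Dirichlet(15, 11/3, 13/3, 17/2)
obs 10: x=3 → posterior Dirichlet(15, 11/3, 13/3, 19/2)
obs 11: x=0 → posterior Dirichlet(16, 11/3, 13/3, 19/2)
obs 12: x=2 → posterior Dirichlet(16, 11/3, 16/3, 19/2)
obs 13: x=1 → posterior Dirichlet(16, 14/3, 16/3, 19/2)
obs 14: x=2 → posterior Dirichlet(16, 14/3, 19/3, 19/2)

k = 2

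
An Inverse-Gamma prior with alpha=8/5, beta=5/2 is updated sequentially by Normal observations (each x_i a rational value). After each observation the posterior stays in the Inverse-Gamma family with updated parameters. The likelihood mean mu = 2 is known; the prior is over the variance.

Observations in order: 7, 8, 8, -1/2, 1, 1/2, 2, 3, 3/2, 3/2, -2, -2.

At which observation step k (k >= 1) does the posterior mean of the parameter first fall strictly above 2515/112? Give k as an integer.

obs 1: x=7 → posterior Inverse-Gamma(21/10, 15)
obs 2: x=8 → posterior Inverse-Gamma(13/5, 33)
obs 3: x=8 → posterior Inverse-Gamma(31/10, 51)
obs 4: x=-1/2 → posterior Inverse-Gamma(18/5, 433/8)
obs 5: x=1 → posterior Inverse-Gamma(41/10, 437/8)
obs 6: x=1/2 → posterior Inverse-Gamma(23/5, 223/4)
obs 7: x=2 → posterior Inverse-Gamma(51/10, 223/4)
obs 8: x=3 → posterior Inverse-Gamma(28/5, 225/4)
obs 9: x=3/2 → posterior Inverse-Gamma(61/10, 451/8)
obs 10: x=3/2 → posterior Inverse-Gamma(33/5, 113/2)
obs 11: x=-2 → posterior Inverse-Gamma(71/10, 129/2)
obs 12: x=-2 → posterior Inverse-Gamma(38/5, 145/2)

k = 3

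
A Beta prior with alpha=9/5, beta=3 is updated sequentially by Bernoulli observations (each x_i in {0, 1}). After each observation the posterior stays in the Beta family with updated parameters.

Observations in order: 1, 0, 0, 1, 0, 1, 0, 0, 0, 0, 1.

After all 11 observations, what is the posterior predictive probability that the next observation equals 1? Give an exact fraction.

obs 1: x=1 → posterior Beta(14/5, 3)
obs 2: x=0 → posterior Beta(14/5, 4)
obs 3: x=0 → posterior Beta(14/5, 5)
obs 4: x=1 → posterior Beta(19/5, 5)
obs 5: x=0 → posterior Beta(19/5, 6)
obs 6: x=1 → posterior Beta(24/5, 6)
obs 7: x=0 → posterior Beta(24/5, 7)
obs 8: x=0 → posterior Beta(24/5, 8)
obs 9: x=0 → posterior Beta(24/5, 9)
obs 10: x=0 → posterior Beta(24/5, 10)
obs 11: x=1 → posterior Beta(29/5, 10)

29/79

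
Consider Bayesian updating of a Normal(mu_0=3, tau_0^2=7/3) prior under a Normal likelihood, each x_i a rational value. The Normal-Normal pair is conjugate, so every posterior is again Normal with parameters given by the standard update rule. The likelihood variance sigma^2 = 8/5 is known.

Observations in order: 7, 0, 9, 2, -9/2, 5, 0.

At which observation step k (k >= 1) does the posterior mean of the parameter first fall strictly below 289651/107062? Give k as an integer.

obs 1: x=7 → posterior Normal(317/59, 56/59)
obs 2: x=0 → posterior Normal(317/94, 28/47)
obs 3: x=9 → posterior Normal(632/129, 56/129)
obs 4: x=2 → posterior Normal(351/82, 14/41)
obs 5: x=-9/2 → posterior Normal(1089/398, 56/199)
obs 6: x=5 → posterior Normal(1439/468, 28/117)
obs 7: x=0 → posterior Normal(1439/538, 56/269)

k = 7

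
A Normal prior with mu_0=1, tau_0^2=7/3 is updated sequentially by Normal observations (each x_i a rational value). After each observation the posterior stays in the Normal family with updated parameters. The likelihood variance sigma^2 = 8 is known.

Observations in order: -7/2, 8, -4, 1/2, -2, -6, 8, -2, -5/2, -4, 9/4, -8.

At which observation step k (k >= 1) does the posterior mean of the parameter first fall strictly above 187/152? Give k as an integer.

k = 2

obs 1: x=-7/2 → posterior Normal(-1/62, 56/31)
obs 2: x=8 → posterior Normal(111/76, 28/19)
obs 3: x=-4 → posterior Normal(11/18, 56/45)
obs 4: x=1/2 → posterior Normal(31/52, 14/13)
obs 5: x=-2 → posterior Normal(17/59, 56/59)
obs 6: x=-6 → posterior Normal(-25/66, 28/33)
obs 7: x=8 → posterior Normal(31/73, 56/73)
obs 8: x=-2 → posterior Normal(17/80, 7/10)
obs 9: x=-5/2 → posterior Normal(-1/174, 56/87)
obs 10: x=-4 → posterior Normal(-57/188, 28/47)
obs 11: x=9/4 → posterior Normal(-51/404, 56/101)
obs 12: x=-8 → posterior Normal(-275/432, 14/27)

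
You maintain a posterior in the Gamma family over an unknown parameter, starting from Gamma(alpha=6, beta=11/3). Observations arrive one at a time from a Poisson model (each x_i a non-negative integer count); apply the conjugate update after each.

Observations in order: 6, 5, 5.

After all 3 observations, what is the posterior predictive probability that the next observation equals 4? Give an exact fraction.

1868562432000000000000000000000000/11045767571919545466173812409689943

obs 1: x=6 → posterior Gamma(12, 14/3)
obs 2: x=5 → posterior Gamma(17, 17/3)
obs 3: x=5 → posterior Gamma(22, 20/3)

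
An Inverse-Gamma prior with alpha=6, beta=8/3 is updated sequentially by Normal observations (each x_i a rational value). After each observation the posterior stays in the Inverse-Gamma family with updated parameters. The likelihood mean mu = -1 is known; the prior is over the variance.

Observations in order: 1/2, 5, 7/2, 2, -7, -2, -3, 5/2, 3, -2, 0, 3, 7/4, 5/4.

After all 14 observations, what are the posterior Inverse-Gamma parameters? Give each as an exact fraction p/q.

alpha=13, beta=4145/48

obs 1: x=1/2 → posterior Inverse-Gamma(13/2, 91/24)
obs 2: x=5 → posterior Inverse-Gamma(7, 523/24)
obs 3: x=7/2 → posterior Inverse-Gamma(15/2, 383/12)
obs 4: x=2 → posterior Inverse-Gamma(8, 437/12)
obs 5: x=-7 → posterior Inverse-Gamma(17/2, 653/12)
obs 6: x=-2 → posterior Inverse-Gamma(9, 659/12)
obs 7: x=-3 → posterior Inverse-Gamma(19/2, 683/12)
obs 8: x=5/2 → posterior Inverse-Gamma(10, 1513/24)
obs 9: x=3 → posterior Inverse-Gamma(21/2, 1705/24)
obs 10: x=-2 → posterior Inverse-Gamma(11, 1717/24)
obs 11: x=0 → posterior Inverse-Gamma(23/2, 1729/24)
obs 12: x=3 → posterior Inverse-Gamma(12, 1921/24)
obs 13: x=7/4 → posterior Inverse-Gamma(25/2, 8047/96)
obs 14: x=5/4 → posterior Inverse-Gamma(13, 4145/48)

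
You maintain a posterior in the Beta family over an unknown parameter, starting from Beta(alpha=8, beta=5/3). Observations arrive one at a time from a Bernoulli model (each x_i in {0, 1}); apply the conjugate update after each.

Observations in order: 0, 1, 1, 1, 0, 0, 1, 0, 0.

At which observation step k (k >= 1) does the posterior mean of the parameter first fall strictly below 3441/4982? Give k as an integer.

obs 1: x=0 → posterior Beta(8, 8/3)
obs 2: x=1 → posterior Beta(9, 8/3)
obs 3: x=1 → posterior Beta(10, 8/3)
obs 4: x=1 → posterior Beta(11, 8/3)
obs 5: x=0 → posterior Beta(11, 11/3)
obs 6: x=0 → posterior Beta(11, 14/3)
obs 7: x=1 → posterior Beta(12, 14/3)
obs 8: x=0 → posterior Beta(12, 17/3)
obs 9: x=0 → posterior Beta(12, 20/3)

k = 8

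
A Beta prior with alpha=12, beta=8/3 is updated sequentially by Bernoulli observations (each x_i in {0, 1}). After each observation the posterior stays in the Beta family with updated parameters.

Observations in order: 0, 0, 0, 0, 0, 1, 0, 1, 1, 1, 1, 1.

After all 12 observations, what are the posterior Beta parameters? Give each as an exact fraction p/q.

alpha=18, beta=26/3

obs 1: x=0 → posterior Beta(12, 11/3)
obs 2: x=0 → posterior Beta(12, 14/3)
obs 3: x=0 → posterior Beta(12, 17/3)
obs 4: x=0 → posterior Beta(12, 20/3)
obs 5: x=0 → posterior Beta(12, 23/3)
obs 6: x=1 → posterior Beta(13, 23/3)
obs 7: x=0 → posterior Beta(13, 26/3)
obs 8: x=1 → posterior Beta(14, 26/3)
obs 9: x=1 → posterior Beta(15, 26/3)
obs 10: x=1 → posterior Beta(16, 26/3)
obs 11: x=1 → posterior Beta(17, 26/3)
obs 12: x=1 → posterior Beta(18, 26/3)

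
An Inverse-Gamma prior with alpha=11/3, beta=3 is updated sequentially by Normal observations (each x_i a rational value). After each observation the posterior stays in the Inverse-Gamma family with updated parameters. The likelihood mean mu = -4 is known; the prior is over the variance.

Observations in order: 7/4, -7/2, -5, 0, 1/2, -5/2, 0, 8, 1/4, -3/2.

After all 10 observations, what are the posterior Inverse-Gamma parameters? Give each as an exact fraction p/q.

alpha=26/3, beta=2105/16

obs 1: x=7/4 → posterior Inverse-Gamma(25/6, 625/32)
obs 2: x=-7/2 → posterior Inverse-Gamma(14/3, 629/32)
obs 3: x=-5 → posterior Inverse-Gamma(31/6, 645/32)
obs 4: x=0 → posterior Inverse-Gamma(17/3, 901/32)
obs 5: x=1/2 → posterior Inverse-Gamma(37/6, 1225/32)
obs 6: x=-5/2 → posterior Inverse-Gamma(20/3, 1261/32)
obs 7: x=0 → posterior Inverse-Gamma(43/6, 1517/32)
obs 8: x=8 → posterior Inverse-Gamma(23/3, 3821/32)
obs 9: x=1/4 → posterior Inverse-Gamma(49/6, 2055/16)
obs 10: x=-3/2 → posterior Inverse-Gamma(26/3, 2105/16)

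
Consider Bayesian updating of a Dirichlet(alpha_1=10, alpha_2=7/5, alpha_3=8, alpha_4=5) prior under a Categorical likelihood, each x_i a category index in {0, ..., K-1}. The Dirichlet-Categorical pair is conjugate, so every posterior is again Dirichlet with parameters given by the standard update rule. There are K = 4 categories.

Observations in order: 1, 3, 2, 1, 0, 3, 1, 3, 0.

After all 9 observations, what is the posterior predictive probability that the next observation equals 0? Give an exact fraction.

60/167

obs 1: x=1 → posterior Dirichlet(10, 12/5, 8, 5)
obs 2: x=3 → posterior Dirichlet(10, 12/5, 8, 6)
obs 3: x=2 → posterior Dirichlet(10, 12/5, 9, 6)
obs 4: x=1 → posterior Dirichlet(10, 17/5, 9, 6)
obs 5: x=0 → posterior Dirichlet(11, 17/5, 9, 6)
obs 6: x=3 → posterior Dirichlet(11, 17/5, 9, 7)
obs 7: x=1 → posterior Dirichlet(11, 22/5, 9, 7)
obs 8: x=3 → posterior Dirichlet(11, 22/5, 9, 8)
obs 9: x=0 → posterior Dirichlet(12, 22/5, 9, 8)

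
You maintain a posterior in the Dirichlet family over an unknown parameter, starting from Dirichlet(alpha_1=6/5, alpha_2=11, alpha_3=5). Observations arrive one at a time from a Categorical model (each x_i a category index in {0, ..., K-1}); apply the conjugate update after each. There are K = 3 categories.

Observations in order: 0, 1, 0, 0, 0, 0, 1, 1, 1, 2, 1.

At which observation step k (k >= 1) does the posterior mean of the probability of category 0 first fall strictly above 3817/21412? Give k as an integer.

k = 4

obs 1: x=0 → posterior Dirichlet(11/5, 11, 5)
obs 2: x=1 → posterior Dirichlet(11/5, 12, 5)
obs 3: x=0 → posterior Dirichlet(16/5, 12, 5)
obs 4: x=0 → posterior Dirichlet(21/5, 12, 5)
obs 5: x=0 → posterior Dirichlet(26/5, 12, 5)
obs 6: x=0 → posterior Dirichlet(31/5, 12, 5)
obs 7: x=1 → posterior Dirichlet(31/5, 13, 5)
obs 8: x=1 → posterior Dirichlet(31/5, 14, 5)
obs 9: x=1 → posterior Dirichlet(31/5, 15, 5)
obs 10: x=2 → posterior Dirichlet(31/5, 15, 6)
obs 11: x=1 → posterior Dirichlet(31/5, 16, 6)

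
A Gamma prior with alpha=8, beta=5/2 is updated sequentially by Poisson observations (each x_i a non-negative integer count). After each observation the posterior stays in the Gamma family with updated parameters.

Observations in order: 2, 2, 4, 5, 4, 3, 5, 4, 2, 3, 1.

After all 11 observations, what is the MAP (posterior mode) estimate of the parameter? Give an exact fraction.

obs 1: x=2 → posterior Gamma(10, 7/2)
obs 2: x=2 → posterior Gamma(12, 9/2)
obs 3: x=4 → posterior Gamma(16, 11/2)
obs 4: x=5 → posterior Gamma(21, 13/2)
obs 5: x=4 → posterior Gamma(25, 15/2)
obs 6: x=3 → posterior Gamma(28, 17/2)
obs 7: x=5 → posterior Gamma(33, 19/2)
obs 8: x=4 → posterior Gamma(37, 21/2)
obs 9: x=2 → posterior Gamma(39, 23/2)
obs 10: x=3 → posterior Gamma(42, 25/2)
obs 11: x=1 → posterior Gamma(43, 27/2)

28/9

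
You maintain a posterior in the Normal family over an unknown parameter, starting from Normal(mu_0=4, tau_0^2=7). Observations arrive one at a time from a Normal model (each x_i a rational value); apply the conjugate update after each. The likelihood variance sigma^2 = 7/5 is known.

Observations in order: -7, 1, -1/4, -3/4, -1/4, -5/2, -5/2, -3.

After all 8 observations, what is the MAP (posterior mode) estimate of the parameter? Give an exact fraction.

obs 1: x=-7 → posterior Normal(-31/6, 7/6)
obs 2: x=1 → posterior Normal(-26/11, 7/11)
obs 3: x=-1/4 → posterior Normal(-109/64, 7/16)
obs 4: x=-3/4 → posterior Normal(-31/21, 1/3)
obs 5: x=-1/4 → posterior Normal(-129/104, 7/26)
obs 6: x=-5/2 → posterior Normal(-179/124, 7/31)
obs 7: x=-5/2 → posterior Normal(-229/144, 7/36)
obs 8: x=-3 → posterior Normal(-289/164, 7/41)

-289/164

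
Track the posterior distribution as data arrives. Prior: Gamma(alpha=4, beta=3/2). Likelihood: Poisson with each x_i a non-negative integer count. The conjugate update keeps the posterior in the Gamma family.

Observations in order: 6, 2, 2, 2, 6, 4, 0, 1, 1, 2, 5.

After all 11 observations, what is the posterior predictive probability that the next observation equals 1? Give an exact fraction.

592923063078010237347825750475749373435974121093750/3381391913522726342930221472392241170198527451848561

obs 1: x=6 → posterior Gamma(10, 5/2)
obs 2: x=2 → posterior Gamma(12, 7/2)
obs 3: x=2 → posterior Gamma(14, 9/2)
obs 4: x=2 → posterior Gamma(16, 11/2)
obs 5: x=6 → posterior Gamma(22, 13/2)
obs 6: x=4 → posterior Gamma(26, 15/2)
obs 7: x=0 → posterior Gamma(26, 17/2)
obs 8: x=1 → posterior Gamma(27, 19/2)
obs 9: x=1 → posterior Gamma(28, 21/2)
obs 10: x=2 → posterior Gamma(30, 23/2)
obs 11: x=5 → posterior Gamma(35, 25/2)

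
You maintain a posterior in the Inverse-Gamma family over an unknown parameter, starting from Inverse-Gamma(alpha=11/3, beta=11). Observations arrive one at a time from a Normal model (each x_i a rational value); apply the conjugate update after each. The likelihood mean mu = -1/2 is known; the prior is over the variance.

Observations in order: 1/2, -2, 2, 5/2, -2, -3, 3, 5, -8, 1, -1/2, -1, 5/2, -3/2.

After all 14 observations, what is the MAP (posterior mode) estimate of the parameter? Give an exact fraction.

obs 1: x=1/2 → posterior Inverse-Gamma(25/6, 23/2)
obs 2: x=-2 → posterior Inverse-Gamma(14/3, 101/8)
obs 3: x=2 → posterior Inverse-Gamma(31/6, 63/4)
obs 4: x=5/2 → posterior Inverse-Gamma(17/3, 81/4)
obs 5: x=-2 → posterior Inverse-Gamma(37/6, 171/8)
obs 6: x=-3 → posterior Inverse-Gamma(20/3, 49/2)
obs 7: x=3 → posterior Inverse-Gamma(43/6, 245/8)
obs 8: x=5 → posterior Inverse-Gamma(23/3, 183/4)
obs 9: x=-8 → posterior Inverse-Gamma(49/6, 591/8)
obs 10: x=1 → posterior Inverse-Gamma(26/3, 75)
obs 11: x=-1/2 → posterior Inverse-Gamma(55/6, 75)
obs 12: x=-1 → posterior Inverse-Gamma(29/3, 601/8)
obs 13: x=5/2 → posterior Inverse-Gamma(61/6, 637/8)
obs 14: x=-3/2 → posterior Inverse-Gamma(32/3, 641/8)

1923/280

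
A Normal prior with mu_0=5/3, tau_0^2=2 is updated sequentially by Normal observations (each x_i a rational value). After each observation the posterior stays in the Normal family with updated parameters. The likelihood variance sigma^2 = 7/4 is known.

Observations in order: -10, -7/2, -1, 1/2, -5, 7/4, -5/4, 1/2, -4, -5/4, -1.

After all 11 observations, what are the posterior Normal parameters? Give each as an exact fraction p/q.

mu_0=-547/285, tau_0^2=14/95

obs 1: x=-10 → posterior Normal(-41/9, 14/15)
obs 2: x=-7/2 → posterior Normal(-289/69, 14/23)
obs 3: x=-1 → posterior Normal(-313/93, 14/31)
obs 4: x=1/2 → posterior Normal(-301/117, 14/39)
obs 5: x=-5 → posterior Normal(-421/141, 14/47)
obs 6: x=7/4 → posterior Normal(-379/165, 14/55)
obs 7: x=-5/4 → posterior Normal(-409/189, 2/9)
obs 8: x=1/2 → posterior Normal(-397/213, 14/71)
obs 9: x=-4 → posterior Normal(-493/237, 14/79)
obs 10: x=-5/4 → posterior Normal(-523/261, 14/87)
obs 11: x=-1 → posterior Normal(-547/285, 14/95)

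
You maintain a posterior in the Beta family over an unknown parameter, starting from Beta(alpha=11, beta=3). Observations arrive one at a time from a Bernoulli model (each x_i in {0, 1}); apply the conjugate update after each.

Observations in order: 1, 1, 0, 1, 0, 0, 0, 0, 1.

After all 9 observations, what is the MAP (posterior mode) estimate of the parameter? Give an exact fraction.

2/3

obs 1: x=1 → posterior Beta(12, 3)
obs 2: x=1 → posterior Beta(13, 3)
obs 3: x=0 → posterior Beta(13, 4)
obs 4: x=1 → posterior Beta(14, 4)
obs 5: x=0 → posterior Beta(14, 5)
obs 6: x=0 → posterior Beta(14, 6)
obs 7: x=0 → posterior Beta(14, 7)
obs 8: x=0 → posterior Beta(14, 8)
obs 9: x=1 → posterior Beta(15, 8)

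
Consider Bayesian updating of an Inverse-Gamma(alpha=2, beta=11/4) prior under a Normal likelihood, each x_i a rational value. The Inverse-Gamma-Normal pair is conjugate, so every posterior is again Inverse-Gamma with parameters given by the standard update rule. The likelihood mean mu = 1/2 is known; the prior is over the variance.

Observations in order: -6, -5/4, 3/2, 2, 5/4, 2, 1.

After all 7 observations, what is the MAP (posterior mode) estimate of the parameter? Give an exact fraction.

obs 1: x=-6 → posterior Inverse-Gamma(5/2, 191/8)
obs 2: x=-5/4 → posterior Inverse-Gamma(3, 813/32)
obs 3: x=3/2 → posterior Inverse-Gamma(7/2, 829/32)
obs 4: x=2 → posterior Inverse-Gamma(4, 865/32)
obs 5: x=5/4 → posterior Inverse-Gamma(9/2, 437/16)
obs 6: x=2 → posterior Inverse-Gamma(5, 455/16)
obs 7: x=1 → posterior Inverse-Gamma(11/2, 457/16)

457/104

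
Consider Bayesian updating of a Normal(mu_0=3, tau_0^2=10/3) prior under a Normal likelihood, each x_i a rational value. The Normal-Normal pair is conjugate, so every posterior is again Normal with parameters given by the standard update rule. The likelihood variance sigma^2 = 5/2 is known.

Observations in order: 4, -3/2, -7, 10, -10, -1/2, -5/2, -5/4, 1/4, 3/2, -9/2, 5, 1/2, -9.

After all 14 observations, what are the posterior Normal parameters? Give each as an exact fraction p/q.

mu_0=-51/59, tau_0^2=10/59

obs 1: x=4 → posterior Normal(25/7, 10/7)
obs 2: x=-3/2 → posterior Normal(19/11, 10/11)
obs 3: x=-7 → posterior Normal(-3/5, 2/3)
obs 4: x=10 → posterior Normal(31/19, 10/19)
obs 5: x=-10 → posterior Normal(-9/23, 10/23)
obs 6: x=-1/2 → posterior Normal(-11/27, 10/27)
obs 7: x=-5/2 → posterior Normal(-21/31, 10/31)
obs 8: x=-5/4 → posterior Normal(-26/35, 2/7)
obs 9: x=1/4 → posterior Normal(-25/39, 10/39)
obs 10: x=3/2 → posterior Normal(-19/43, 10/43)
obs 11: x=-9/2 → posterior Normal(-37/47, 10/47)
obs 12: x=5 → posterior Normal(-1/3, 10/51)
obs 13: x=1/2 → posterior Normal(-3/11, 2/11)
obs 14: x=-9 → posterior Normal(-51/59, 10/59)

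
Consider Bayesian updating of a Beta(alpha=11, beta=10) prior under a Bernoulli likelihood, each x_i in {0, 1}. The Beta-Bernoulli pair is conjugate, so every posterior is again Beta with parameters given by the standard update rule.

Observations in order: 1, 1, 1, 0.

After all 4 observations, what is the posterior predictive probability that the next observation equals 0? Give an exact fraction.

obs 1: x=1 → posterior Beta(12, 10)
obs 2: x=1 → posterior Beta(13, 10)
obs 3: x=1 → posterior Beta(14, 10)
obs 4: x=0 → posterior Beta(14, 11)

11/25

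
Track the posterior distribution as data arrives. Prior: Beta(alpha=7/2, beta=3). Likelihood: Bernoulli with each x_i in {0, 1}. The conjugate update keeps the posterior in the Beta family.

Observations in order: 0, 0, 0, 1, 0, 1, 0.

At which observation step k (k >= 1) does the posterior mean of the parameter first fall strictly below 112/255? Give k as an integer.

k = 2

obs 1: x=0 → posterior Beta(7/2, 4)
obs 2: x=0 → posterior Beta(7/2, 5)
obs 3: x=0 → posterior Beta(7/2, 6)
obs 4: x=1 → posterior Beta(9/2, 6)
obs 5: x=0 → posterior Beta(9/2, 7)
obs 6: x=1 → posterior Beta(11/2, 7)
obs 7: x=0 → posterior Beta(11/2, 8)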